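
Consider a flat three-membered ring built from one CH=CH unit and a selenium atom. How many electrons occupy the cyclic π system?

The p orbitals form a continuous loop: every atom in a ring double bond is sp² and brings one electron to the p orbital; the selenium donates one lone pair from its p orbital. The ring is fully conjugated.
Adding the contributions, 1 × 2 = 2 from the double-bond unit + 2 from the Se atom = 4.

4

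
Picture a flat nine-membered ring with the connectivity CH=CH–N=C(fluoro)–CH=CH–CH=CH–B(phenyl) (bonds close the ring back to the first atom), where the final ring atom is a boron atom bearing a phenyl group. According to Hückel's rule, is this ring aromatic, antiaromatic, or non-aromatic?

Antiaromatic

All ring atoms are sp² and supply a p orbital to the ring (every atom in a ring double bond is sp² and brings one electron to the p orbital; each sp² =N– keeps its lone pair in-plane and puts one electron into the π system; the boron has an empty p orbital); the conjugation is uninterrupted.
Counting π electrons: 4 × 2 = 8 from the double-bond units + 0 from the B(phenyl) atom = 8.
With 8 = 4·2 π electrons, Hückel's rule classifies the planar ring as antiaromatic.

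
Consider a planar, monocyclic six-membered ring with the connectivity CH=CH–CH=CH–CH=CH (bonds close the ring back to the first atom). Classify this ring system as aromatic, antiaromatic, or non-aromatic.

Every ring atom contributes a p orbital perpendicular to the ring (every atom in a ring double bond is sp² and brings one electron to the p orbital), so the π system is cyclic and fully conjugated.
Tallying contributions gives 3 × 2 = 6 from the 3 double-bond units.
That gives a 4n+2 count (6, n = 1).
This is benzene.

Aromatic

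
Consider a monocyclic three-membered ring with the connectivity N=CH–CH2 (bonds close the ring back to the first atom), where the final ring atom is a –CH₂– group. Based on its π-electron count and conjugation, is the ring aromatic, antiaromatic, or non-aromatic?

At the CH2 position, the tetrahedral CH₂ carbon is sp³ and has no p orbital in the ring π system; the ring's p-orbital overlap is broken there.
Without a continuous loop of overlapping p orbitals the Hückel electron count never comes into play.

Non-aromatic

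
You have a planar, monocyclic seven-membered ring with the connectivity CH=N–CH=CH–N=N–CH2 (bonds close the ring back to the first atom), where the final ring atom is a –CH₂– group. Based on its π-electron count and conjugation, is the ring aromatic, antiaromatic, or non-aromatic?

At the CH2 position, the tetrahedral CH₂ carbon is sp³ and has no p orbital in the ring π system; the ring's p-orbital overlap is broken there.
A ring that is not fully conjugated cannot be aromatic or antiaromatic regardless of its π-electron count.

Non-aromatic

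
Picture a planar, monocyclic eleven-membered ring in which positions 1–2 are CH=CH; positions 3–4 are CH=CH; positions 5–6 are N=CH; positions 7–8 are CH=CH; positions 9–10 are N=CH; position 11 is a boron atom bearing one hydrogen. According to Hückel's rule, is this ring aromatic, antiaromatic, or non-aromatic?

Aromatic

The p orbitals form a continuous loop: every atom in a ring double bond is sp² and brings one electron to the p orbital; each sp² =N– keeps its lone pair in-plane and puts one electron into the π system; the boron has an empty p orbital. The ring is fully conjugated.
Tallying contributions gives 5 × 2 = 10 from the double-bond units + 0 from the BH atom = 10.
That gives a 4n+2 count (10, n = 2).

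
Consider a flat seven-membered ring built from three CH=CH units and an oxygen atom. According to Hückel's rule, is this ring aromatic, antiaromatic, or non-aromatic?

Antiaromatic

Check conjugation: each doubly-bonded ring atom is sp² with one p-orbital electron; the oxygen donates one lone pair from its p orbital — every position has a p orbital, so the cyclic π system is continuous.
Adding the contributions, 3 × 2 = 6 from the double-bond units + 2 from the O atom = 8.
8 is a 4n count (n = 2), so the planar conjugated ring is antiaromatic.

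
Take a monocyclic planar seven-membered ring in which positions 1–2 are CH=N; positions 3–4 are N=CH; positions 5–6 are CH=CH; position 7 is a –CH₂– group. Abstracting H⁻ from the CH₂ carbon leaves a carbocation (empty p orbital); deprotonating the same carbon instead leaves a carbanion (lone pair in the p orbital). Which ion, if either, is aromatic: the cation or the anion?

The cation

Once that carbon is sp², every ring atom has a p orbital and both ions are fully conjugated.
Cation: 3 × 2 + 0 = 6 π electrons → 4(1)+2, aromatic.
Anion: 3 × 2 + 2 = 8 π electrons → 4(2), antiaromatic.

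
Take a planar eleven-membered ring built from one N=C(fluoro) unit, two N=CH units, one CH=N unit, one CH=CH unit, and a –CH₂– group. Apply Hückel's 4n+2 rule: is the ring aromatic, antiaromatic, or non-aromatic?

The CH2 position has four σ bonds — the tetrahedral CH₂ carbon is sp³ and has no p orbital in the ring π system — so the cyclic conjugation is interrupted.
Hückel's rule only applies to fully conjugated rings, so this one is simply non-aromatic.

Non-aromatic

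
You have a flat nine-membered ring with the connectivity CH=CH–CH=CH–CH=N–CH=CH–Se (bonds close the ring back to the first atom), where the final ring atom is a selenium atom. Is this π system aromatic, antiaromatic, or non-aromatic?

The p orbitals form a continuous loop: every atom in a ring double bond is sp² and brings one electron to the p orbital; each sp² =N– keeps its lone pair in-plane and puts one electron into the π system; the selenium donates one lone pair from its p orbital. The ring is fully conjugated.
Tallying contributions gives 4 × 2 = 8 from the double-bond units + 2 from the Se atom = 10.
With 10 π electrons (n = 2), the Hückel 4n+2 condition holds.

Aromatic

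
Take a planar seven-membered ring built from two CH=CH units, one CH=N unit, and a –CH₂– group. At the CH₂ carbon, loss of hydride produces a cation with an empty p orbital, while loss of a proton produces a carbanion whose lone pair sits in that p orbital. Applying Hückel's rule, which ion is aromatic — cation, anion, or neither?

Once that carbon is sp², every ring atom has a p orbital and both ions are fully conjugated.
Cation: 3 × 2 + 0 = 6 π electrons → 4(1)+2, aromatic.
Anion: 3 × 2 + 2 = 8 π electrons → 4(2), antiaromatic.

The cation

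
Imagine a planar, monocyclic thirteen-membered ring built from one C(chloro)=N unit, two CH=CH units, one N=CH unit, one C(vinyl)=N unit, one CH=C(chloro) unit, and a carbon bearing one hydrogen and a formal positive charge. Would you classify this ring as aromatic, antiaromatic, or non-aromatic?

Antiaromatic

Every ring atom contributes a p orbital perpendicular to the ring (each doubly-bonded ring atom is sp² with one p-orbital electron; each sp² =N– keeps its lone pair in-plane and puts one electron into the π system; the carbocation has an empty p orbital), so the π system is cyclic and fully conjugated.
Adding the contributions, 6 × 2 = 12 from the double-bond units + 0 from the CH(+) atom = 12.
A 4n π count (12, n = 3) in a planar conjugated ring means antiaromatic.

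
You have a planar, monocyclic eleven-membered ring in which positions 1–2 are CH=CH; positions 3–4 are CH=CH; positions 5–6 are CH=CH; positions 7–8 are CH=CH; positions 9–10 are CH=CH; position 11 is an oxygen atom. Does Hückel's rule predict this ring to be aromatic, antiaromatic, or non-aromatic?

Antiaromatic

Every ring atom contributes a p orbital perpendicular to the ring (every atom in a ring double bond is sp² and brings one electron to the p orbital; the oxygen donates one lone pair from its p orbital), so the π system is cyclic and fully conjugated.
π-electron count: 5 × 2 = 10 from the double-bond units + 2 from the O atom = 12.
12 is a 4n count (n = 3), so the planar conjugated ring is antiaromatic.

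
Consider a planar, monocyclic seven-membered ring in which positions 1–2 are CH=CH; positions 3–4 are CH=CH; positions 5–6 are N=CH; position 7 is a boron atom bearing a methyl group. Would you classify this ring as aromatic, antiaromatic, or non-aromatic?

Check conjugation: each doubly-bonded ring atom is sp² with one p-orbital electron; the doubly-bonded nitrogens are pyridine-type — their lone pairs lie in the ring plane, leaving one electron in the p orbital; the boron has an empty p orbital — every position has a p orbital, so the cyclic π system is continuous.
Tallying contributions gives 3 × 2 = 6 from the double-bond units + 0 from the B(methyl) atom = 6.
Since 6 = 4·1 + 2, the ring meets the 4n+2 criterion.

Aromatic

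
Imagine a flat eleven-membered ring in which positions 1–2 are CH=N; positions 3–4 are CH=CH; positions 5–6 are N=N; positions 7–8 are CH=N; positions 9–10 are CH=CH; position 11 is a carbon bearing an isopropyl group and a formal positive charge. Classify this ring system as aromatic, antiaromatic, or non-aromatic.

Aromatic

The p orbitals form a continuous loop: the double-bond atoms are sp², each contributing one p electron; each sp² =N– keeps its lone pair in-plane and puts one electron into the π system; the carbocation has an empty p orbital. The ring is fully conjugated.
Counting π electrons: 5 × 2 = 10 from the double-bond units + 0 from the C(isopropyl)(+) atom = 10.
Since 10 = 4·2 + 2, the ring meets the 4n+2 criterion.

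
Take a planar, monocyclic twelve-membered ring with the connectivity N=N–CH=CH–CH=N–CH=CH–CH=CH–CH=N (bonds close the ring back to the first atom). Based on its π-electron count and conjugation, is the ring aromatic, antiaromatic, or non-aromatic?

Antiaromatic

Check conjugation: each doubly-bonded ring atom is sp² with one p-orbital electron; the doubly-bonded nitrogens are pyridine-type — their lone pairs lie in the ring plane, leaving one electron in the p orbital — every position has a p orbital, so the cyclic π system is continuous.
π-electron count: 6 × 2 = 12 from the 6 double-bond units.
A 4n π count (12, n = 3) in a planar conjugated ring means antiaromatic.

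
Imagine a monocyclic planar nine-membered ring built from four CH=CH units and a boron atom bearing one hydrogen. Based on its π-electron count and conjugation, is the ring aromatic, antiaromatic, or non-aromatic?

Check conjugation: each doubly-bonded ring atom is sp² with one p-orbital electron; the boron has an empty p orbital — every position has a p orbital, so the cyclic π system is continuous.
Counting π electrons: 4 × 2 = 8 from the double-bond units + 0 from the BH atom = 8.
8 = 4(2); a planar, fully conjugated 4n system is antiaromatic.

Antiaromatic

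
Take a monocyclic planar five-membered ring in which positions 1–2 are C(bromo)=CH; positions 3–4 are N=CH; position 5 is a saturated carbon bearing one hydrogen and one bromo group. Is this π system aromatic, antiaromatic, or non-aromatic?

The CH(bromo) carbon is saturated: that saturated carbon is sp³ and has no p orbital in the ring π system. Conjugation is not continuous around the ring.
Without a continuous loop of overlapping p orbitals the Hückel electron count never comes into play.

Non-aromatic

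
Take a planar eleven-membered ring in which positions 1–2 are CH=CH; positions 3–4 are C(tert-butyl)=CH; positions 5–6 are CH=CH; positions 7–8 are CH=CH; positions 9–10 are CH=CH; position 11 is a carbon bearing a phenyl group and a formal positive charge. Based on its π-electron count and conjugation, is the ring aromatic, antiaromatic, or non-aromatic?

Every ring atom contributes a p orbital perpendicular to the ring (each doubly-bonded ring atom is sp² with one p-orbital electron; the carbocation has an empty p orbital), so the π system is cyclic and fully conjugated.
Adding the contributions, 5 × 2 = 10 from the double-bond units + 0 from the C(phenyl)(+) atom = 10.
With 10 π electrons (n = 2), the Hückel 4n+2 condition holds.

Aromatic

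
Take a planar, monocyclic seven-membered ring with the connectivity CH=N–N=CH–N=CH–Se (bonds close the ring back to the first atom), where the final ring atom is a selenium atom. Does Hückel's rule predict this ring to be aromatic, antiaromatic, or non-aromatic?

Antiaromatic

Check conjugation: the double-bond atoms are sp², each contributing one p electron; the doubly-bonded nitrogens are pyridine-type — their lone pairs lie in the ring plane, leaving one electron in the p orbital; the selenium donates one lone pair from its p orbital — every position has a p orbital, so the cyclic π system is continuous.
Counting π electrons: 3 × 2 = 6 from the double-bond units + 2 from the Se atom = 8.
With 8 = 4·2 π electrons, Hückel's rule classifies the planar ring as antiaromatic.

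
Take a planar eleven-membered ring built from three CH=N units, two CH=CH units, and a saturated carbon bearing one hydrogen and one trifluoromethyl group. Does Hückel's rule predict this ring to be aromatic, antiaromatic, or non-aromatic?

The CH(trifluoromethyl) position has four σ bonds — that saturated carbon is sp³ and has no p orbital in the ring π system — so the cyclic conjugation is interrupted.
Without a continuous loop of overlapping p orbitals the Hückel electron count never comes into play.

Non-aromatic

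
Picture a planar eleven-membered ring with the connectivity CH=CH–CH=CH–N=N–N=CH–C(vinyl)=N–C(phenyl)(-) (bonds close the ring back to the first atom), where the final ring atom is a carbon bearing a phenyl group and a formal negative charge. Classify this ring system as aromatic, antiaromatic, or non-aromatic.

The p orbitals form a continuous loop: every atom in a ring double bond is sp² and brings one electron to the p orbital; each =N– nitrogen is pyridine-type (lone pair in the sp² plane, one electron in the p orbital); the carbanion's lone pair occupies the p orbital. The ring is fully conjugated.
Counting π electrons: 5 × 2 = 10 from the double-bond units + 2 from the C(phenyl)(-) atom = 12.
12 = 4(3); a planar, fully conjugated 4n system is antiaromatic.

Antiaromatic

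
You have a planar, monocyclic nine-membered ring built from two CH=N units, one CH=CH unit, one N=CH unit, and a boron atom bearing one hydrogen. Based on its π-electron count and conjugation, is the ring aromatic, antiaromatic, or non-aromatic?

Check conjugation: each doubly-bonded ring atom is sp² with one p-orbital electron; each sp² =N– keeps its lone pair in-plane and puts one electron into the π system; the boron has an empty p orbital — every position has a p orbital, so the cyclic π system is continuous.
Counting π electrons: 4 × 2 = 8 from the double-bond units + 0 from the BH atom = 8.
With 8 = 4·2 π electrons, Hückel's rule classifies the planar ring as antiaromatic.

Antiaromatic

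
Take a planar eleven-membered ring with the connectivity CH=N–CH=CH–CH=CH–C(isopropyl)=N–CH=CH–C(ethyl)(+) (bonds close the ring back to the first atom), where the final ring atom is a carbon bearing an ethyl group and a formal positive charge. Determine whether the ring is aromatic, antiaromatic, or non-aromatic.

Check conjugation: the double-bond atoms are sp², each contributing one p electron; each =N– nitrogen is pyridine-type (lone pair in the sp² plane, one electron in the p orbital); the carbocation has an empty p orbital — every position has a p orbital, so the cyclic π system is continuous.
Counting π electrons: 5 × 2 = 10 from the double-bond units + 0 from the C(ethyl)(+) atom = 10.
With 10 π electrons (n = 2), the Hückel 4n+2 condition holds.

Aromatic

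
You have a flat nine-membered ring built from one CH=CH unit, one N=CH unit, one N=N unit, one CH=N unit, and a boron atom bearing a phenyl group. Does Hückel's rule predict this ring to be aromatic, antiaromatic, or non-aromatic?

Antiaromatic

The p orbitals form a continuous loop: every atom in a ring double bond is sp² and brings one electron to the p orbital; the doubly-bonded nitrogens are pyridine-type — their lone pairs lie in the ring plane, leaving one electron in the p orbital; the boron has an empty p orbital. The ring is fully conjugated.
Counting π electrons: 4 × 2 = 8 from the double-bond units + 0 from the B(phenyl) atom = 8.
8 = 4(2); a planar, fully conjugated 4n system is antiaromatic.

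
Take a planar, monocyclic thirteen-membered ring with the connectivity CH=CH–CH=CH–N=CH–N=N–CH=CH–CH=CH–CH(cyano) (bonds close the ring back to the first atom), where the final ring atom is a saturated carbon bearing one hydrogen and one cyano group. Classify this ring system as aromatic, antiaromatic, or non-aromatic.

Non-aromatic

Because that saturated carbon is sp³ and has no p orbital in the ring π system at the CH(cyano) position, the π system cannot extend all the way around the ring.
Broken conjugation rules out both aromaticity and antiaromaticity.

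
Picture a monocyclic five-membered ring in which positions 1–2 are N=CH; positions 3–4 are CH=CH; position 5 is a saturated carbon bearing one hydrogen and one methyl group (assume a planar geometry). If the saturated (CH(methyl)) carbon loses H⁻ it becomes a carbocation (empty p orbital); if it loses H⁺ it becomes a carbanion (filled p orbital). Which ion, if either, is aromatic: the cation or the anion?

In either ion the ring is fully conjugated: every atom, including the new sp² carbon, supplies a p orbital.
Cation: 2 × 2 + 0 = 4 π electrons → 4(1), antiaromatic.
Anion: 2 × 2 + 2 = 6 π electrons → 4(1)+2, aromatic.

The anion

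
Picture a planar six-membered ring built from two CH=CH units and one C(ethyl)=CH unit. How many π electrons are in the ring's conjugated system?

Every ring atom contributes a p orbital perpendicular to the ring (every atom in a ring double bond is sp² and brings one electron to the p orbital), so the π system is cyclic and fully conjugated.
Counting π electrons: 3 × 2 = 6 from the 3 double-bond units.

6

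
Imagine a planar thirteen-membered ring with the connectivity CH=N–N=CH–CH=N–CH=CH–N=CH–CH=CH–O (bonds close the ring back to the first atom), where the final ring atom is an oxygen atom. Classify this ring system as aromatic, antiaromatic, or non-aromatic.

Every ring atom contributes a p orbital perpendicular to the ring (the double-bond atoms are sp², each contributing one p electron; each =N– nitrogen is pyridine-type (lone pair in the sp² plane, one electron in the p orbital); the oxygen donates one lone pair from its p orbital), so the π system is cyclic and fully conjugated.
π-electron count: 6 × 2 = 12 from the double-bond units + 2 from the O atom = 14.
That gives a 4n+2 count (14, n = 3).

Aromatic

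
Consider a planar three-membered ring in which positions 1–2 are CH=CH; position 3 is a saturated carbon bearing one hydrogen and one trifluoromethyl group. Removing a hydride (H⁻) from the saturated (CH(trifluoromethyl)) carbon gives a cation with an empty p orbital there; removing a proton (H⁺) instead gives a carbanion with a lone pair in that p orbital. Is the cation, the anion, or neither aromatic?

Both ions have a continuous loop of p orbitals — each ring atom is sp².
Cation: 1 × 2 + 0 = 2 π electrons → 4(0)+2, aromatic.
Anion: 1 × 2 + 2 = 4 π electrons → 4(1), antiaromatic.

The cation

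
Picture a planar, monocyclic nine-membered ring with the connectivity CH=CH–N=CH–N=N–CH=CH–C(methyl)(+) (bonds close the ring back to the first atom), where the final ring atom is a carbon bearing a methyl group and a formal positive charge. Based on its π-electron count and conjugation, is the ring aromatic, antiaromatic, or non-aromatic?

The p orbitals form a continuous loop: each doubly-bonded ring atom is sp² with one p-orbital electron; each =N– nitrogen is pyridine-type (lone pair in the sp² plane, one electron in the p orbital); the carbocation has an empty p orbital. The ring is fully conjugated.
Tallying contributions gives 4 × 2 = 8 from the double-bond units + 0 from the C(methyl)(+) atom = 8.
8 is a 4n count (n = 2), so the planar conjugated ring is antiaromatic.

Antiaromatic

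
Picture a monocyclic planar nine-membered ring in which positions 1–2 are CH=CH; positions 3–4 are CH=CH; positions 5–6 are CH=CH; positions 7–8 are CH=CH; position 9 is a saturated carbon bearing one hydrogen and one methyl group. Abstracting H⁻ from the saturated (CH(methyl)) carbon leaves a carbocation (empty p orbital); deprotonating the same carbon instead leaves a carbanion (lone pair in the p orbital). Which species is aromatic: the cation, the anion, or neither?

The anion

In both ions every ring atom is sp² and contributes a p orbital, so both rings are fully conjugated.
Cation: 4 × 2 + 0 = 8 π electrons → 4(2), antiaromatic.
Anion: 4 × 2 + 2 = 10 π electrons → 4(2)+2, aromatic.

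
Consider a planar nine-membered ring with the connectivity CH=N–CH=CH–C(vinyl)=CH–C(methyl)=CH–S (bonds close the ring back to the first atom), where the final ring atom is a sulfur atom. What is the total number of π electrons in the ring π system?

All ring atoms are sp² and supply a p orbital to the ring (the double-bond atoms are sp², each contributing one p electron; the doubly-bonded nitrogens are pyridine-type — their lone pairs lie in the ring plane, leaving one electron in the p orbital; the sulfur donates one lone pair from its p orbital); the conjugation is uninterrupted.
Adding the contributions, 4 × 2 = 8 from the double-bond units + 2 from the S atom = 10.

10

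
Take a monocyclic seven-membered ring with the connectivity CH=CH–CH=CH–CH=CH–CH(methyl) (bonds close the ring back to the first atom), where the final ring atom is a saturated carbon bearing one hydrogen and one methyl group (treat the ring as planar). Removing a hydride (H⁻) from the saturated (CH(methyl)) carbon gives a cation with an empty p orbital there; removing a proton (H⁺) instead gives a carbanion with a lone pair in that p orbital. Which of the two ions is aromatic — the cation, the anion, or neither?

Once that carbon is sp², every ring atom has a p orbital and both ions are fully conjugated.
Cation: 3 × 2 + 0 = 6 π electrons → 4(1)+2, aromatic.
Anion: 3 × 2 + 2 = 8 π electrons → 4(2), antiaromatic.

The cation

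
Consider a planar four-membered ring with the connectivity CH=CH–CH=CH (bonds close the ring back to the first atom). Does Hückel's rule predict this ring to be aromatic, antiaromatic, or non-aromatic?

Every ring atom contributes a p orbital perpendicular to the ring (each doubly-bonded ring atom is sp² with one p-orbital electron), so the π system is cyclic and fully conjugated.
π-electron count: 2 × 2 = 4 from the 2 double-bond units.
4 = 4(1); a planar, fully conjugated 4n system is antiaromatic.
(This ring is cyclobutadiene.)

Antiaromatic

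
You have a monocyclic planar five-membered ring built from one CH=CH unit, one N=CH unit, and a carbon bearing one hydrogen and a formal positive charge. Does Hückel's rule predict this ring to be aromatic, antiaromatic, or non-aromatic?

All ring atoms are sp² and supply a p orbital to the ring (the double-bond atoms are sp², each contributing one p electron; each sp² =N– keeps its lone pair in-plane and puts one electron into the π system; the carbocation has an empty p orbital); the conjugation is uninterrupted.
Tallying contributions gives 2 × 2 = 4 from the double-bond units + 0 from the CH(+) atom = 4.
4 = 4(1); a planar, fully conjugated 4n system is antiaromatic.

Antiaromatic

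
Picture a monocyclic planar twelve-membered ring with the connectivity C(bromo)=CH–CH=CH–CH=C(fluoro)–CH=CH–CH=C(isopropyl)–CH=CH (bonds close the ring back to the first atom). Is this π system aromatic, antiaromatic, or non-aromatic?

The p orbitals form a continuous loop: each doubly-bonded ring atom is sp² with one p-orbital electron. The ring is fully conjugated.
Adding the contributions, 6 × 2 = 12 from the 6 double-bond units.
With 12 = 4·3 π electrons, Hückel's rule classifies the planar ring as antiaromatic.

Antiaromatic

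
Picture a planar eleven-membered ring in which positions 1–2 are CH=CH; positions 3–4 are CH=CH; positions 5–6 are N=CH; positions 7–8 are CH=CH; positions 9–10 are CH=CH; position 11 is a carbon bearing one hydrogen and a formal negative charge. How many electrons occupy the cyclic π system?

Every ring atom contributes a p orbital perpendicular to the ring (every atom in a ring double bond is sp² and brings one electron to the p orbital; each sp² =N– keeps its lone pair in-plane and puts one electron into the π system; the carbanion's lone pair occupies the p orbital), so the π system is cyclic and fully conjugated.
Tallying contributions gives 5 × 2 = 10 from the double-bond units + 2 from the CH(-) atom = 12.

12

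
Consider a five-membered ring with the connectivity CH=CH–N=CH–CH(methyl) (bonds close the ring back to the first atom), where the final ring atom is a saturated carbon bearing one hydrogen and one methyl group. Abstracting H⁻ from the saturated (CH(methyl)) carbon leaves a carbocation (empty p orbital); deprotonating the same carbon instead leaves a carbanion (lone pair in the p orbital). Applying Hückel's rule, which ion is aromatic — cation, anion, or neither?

The anion

Once that carbon is sp², every ring atom has a p orbital and both ions are fully conjugated.
Cation: 2 × 2 + 0 = 4 π electrons → 4(1), antiaromatic.
Anion: 2 × 2 + 2 = 6 π electrons → 4(1)+2, aromatic.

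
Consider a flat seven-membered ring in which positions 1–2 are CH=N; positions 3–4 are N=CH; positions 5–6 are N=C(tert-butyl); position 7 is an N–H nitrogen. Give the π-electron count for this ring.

All ring atoms are sp² and supply a p orbital to the ring (each doubly-bonded ring atom is sp² with one p-orbital electron; each sp² =N– keeps its lone pair in-plane and puts one electron into the π system; the pyrrole-type nitrogen donates its lone pair from the p orbital); the conjugation is uninterrupted.
Tallying contributions gives 3 × 2 = 6 from the double-bond units + 2 from the NH atom = 8.

8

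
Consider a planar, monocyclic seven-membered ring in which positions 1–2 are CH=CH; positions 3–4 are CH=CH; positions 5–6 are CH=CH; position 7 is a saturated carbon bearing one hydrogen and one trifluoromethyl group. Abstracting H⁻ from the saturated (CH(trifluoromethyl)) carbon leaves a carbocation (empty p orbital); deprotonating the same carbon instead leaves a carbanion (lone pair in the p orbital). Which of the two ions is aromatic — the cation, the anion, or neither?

In both ions every ring atom is sp² and contributes a p orbital, so both rings are fully conjugated.
Cation: 3 × 2 + 0 = 6 π electrons → 4(1)+2, aromatic.
Anion: 3 × 2 + 2 = 8 π electrons → 4(2), antiaromatic.

The cation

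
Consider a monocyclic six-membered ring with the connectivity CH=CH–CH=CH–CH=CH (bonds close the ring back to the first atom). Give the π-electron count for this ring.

The p orbitals form a continuous loop: each doubly-bonded ring atom is sp² with one p-orbital electron. The ring is fully conjugated.
Counting π electrons: 3 × 2 = 6 from the 3 double-bond units.
This is benzene.

6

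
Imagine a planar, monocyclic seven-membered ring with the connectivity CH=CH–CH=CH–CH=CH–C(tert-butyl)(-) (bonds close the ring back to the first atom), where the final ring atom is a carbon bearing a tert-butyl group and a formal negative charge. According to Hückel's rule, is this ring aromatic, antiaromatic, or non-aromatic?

Antiaromatic

The p orbitals form a continuous loop: the double-bond atoms are sp², each contributing one p electron; the carbanion's lone pair occupies the p orbital. The ring is fully conjugated.
Counting π electrons: 3 × 2 = 6 from the double-bond units + 2 from the C(tert-butyl)(-) atom = 8.
8 is a 4n count (n = 2), so the planar conjugated ring is antiaromatic.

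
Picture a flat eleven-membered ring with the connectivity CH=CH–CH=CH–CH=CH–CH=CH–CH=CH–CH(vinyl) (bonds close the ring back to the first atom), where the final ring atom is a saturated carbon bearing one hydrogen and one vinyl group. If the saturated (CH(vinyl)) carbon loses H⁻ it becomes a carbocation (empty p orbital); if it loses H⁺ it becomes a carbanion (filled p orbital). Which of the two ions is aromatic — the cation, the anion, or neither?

The cation

In either ion the ring is fully conjugated: every atom, including the new sp² carbon, supplies a p orbital.
Cation: 5 × 2 + 0 = 10 π electrons → 4(2)+2, aromatic.
Anion: 5 × 2 + 2 = 12 π electrons → 4(3), antiaromatic.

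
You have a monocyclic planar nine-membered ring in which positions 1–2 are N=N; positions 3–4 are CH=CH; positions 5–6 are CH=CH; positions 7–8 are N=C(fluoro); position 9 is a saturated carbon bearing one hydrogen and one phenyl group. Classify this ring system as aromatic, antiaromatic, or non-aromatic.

Because that saturated carbon is sp³ and has no p orbital in the ring π system at the CH(phenyl) position, the π system cannot extend all the way around the ring.
Without a continuous loop of overlapping p orbitals the Hückel electron count never comes into play.

Non-aromatic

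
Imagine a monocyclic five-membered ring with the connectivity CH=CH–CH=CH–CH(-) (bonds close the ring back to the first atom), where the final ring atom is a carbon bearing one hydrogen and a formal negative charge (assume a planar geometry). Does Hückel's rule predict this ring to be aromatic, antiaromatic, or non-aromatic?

Aromatic

Every ring atom contributes a p orbital perpendicular to the ring (every atom in a ring double bond is sp² and brings one electron to the p orbital; the carbanion's lone pair occupies the p orbital), so the π system is cyclic and fully conjugated.
Counting π electrons: 2 × 2 = 4 from the double-bond units + 2 from the CH(-) atom = 6.
With 6 π electrons (n = 1), the Hückel 4n+2 condition holds.
(This ring is the cyclopentadienyl anion.)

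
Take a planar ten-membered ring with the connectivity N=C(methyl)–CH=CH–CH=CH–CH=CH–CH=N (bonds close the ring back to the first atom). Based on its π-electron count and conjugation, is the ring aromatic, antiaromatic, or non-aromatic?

Aromatic

All ring atoms are sp² and supply a p orbital to the ring (the double-bond atoms are sp², each contributing one p electron; each sp² =N– keeps its lone pair in-plane and puts one electron into the π system); the conjugation is uninterrupted.
π-electron count: 5 × 2 = 10 from the 5 double-bond units.
10 = 4(2) + 2, which satisfies Hückel's 4n+2 rule.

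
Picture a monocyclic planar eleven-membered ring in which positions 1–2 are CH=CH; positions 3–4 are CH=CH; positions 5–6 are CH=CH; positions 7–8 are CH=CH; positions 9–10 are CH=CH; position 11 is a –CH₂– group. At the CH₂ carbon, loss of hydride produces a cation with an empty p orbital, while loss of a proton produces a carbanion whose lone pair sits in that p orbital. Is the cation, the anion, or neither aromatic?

The cation

Once that carbon is sp², every ring atom has a p orbital and both ions are fully conjugated.
Cation: 5 × 2 + 0 = 10 π electrons → 4(2)+2, aromatic.
Anion: 5 × 2 + 2 = 12 π electrons → 4(3), antiaromatic.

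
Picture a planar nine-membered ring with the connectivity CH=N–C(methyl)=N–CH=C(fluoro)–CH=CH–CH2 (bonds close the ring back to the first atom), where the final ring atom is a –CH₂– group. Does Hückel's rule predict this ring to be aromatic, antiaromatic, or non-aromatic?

Non-aromatic

Because the tetrahedral CH₂ carbon is sp³ and has no p orbital in the ring π system at the CH2 position, the π system cannot extend all the way around the ring.
A ring that is not fully conjugated cannot be aromatic or antiaromatic regardless of its π-electron count.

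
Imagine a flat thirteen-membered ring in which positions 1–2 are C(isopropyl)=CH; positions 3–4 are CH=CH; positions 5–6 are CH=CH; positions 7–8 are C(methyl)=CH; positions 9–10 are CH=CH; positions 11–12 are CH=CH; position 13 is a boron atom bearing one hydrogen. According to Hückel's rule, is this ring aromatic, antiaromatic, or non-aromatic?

Antiaromatic

Every ring atom contributes a p orbital perpendicular to the ring (each doubly-bonded ring atom is sp² with one p-orbital electron; the boron has an empty p orbital), so the π system is cyclic and fully conjugated.
Adding the contributions, 6 × 2 = 12 from the double-bond units + 0 from the BH atom = 12.
12 is a 4n count (n = 3), so the planar conjugated ring is antiaromatic.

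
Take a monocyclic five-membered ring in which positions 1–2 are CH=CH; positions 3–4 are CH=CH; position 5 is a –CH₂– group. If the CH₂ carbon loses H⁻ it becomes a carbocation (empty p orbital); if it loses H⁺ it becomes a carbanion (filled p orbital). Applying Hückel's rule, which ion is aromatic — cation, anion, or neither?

The anion

Both ions have a continuous loop of p orbitals — each ring atom is sp².
Cation: 2 × 2 + 0 = 4 π electrons → 4(1), antiaromatic.
Anion: 2 × 2 + 2 = 6 π electrons → 4(1)+2, aromatic.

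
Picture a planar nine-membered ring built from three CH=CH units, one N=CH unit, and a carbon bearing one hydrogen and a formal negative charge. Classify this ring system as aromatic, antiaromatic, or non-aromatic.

The p orbitals form a continuous loop: the double-bond atoms are sp², each contributing one p electron; each sp² =N– keeps its lone pair in-plane and puts one electron into the π system; the carbanion's lone pair occupies the p orbital. The ring is fully conjugated.
Tallying contributions gives 4 × 2 = 8 from the double-bond units + 2 from the CH(-) atom = 10.
With 10 π electrons (n = 2), the Hückel 4n+2 condition holds.

Aromatic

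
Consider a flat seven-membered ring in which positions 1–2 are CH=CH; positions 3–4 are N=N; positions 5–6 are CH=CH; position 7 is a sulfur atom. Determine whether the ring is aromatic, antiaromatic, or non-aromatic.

Check conjugation: each doubly-bonded ring atom is sp² with one p-orbital electron; each sp² =N– keeps its lone pair in-plane and puts one electron into the π system; the sulfur donates one lone pair from its p orbital — every position has a p orbital, so the cyclic π system is continuous.
Counting π electrons: 3 × 2 = 6 from the double-bond units + 2 from the S atom = 8.
8 is a 4n count (n = 2), so the planar conjugated ring is antiaromatic.

Antiaromatic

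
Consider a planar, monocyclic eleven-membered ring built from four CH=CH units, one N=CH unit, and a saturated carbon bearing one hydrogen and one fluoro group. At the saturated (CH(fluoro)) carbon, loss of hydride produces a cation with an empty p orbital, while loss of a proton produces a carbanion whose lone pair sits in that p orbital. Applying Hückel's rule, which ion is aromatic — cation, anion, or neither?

The cation

Both ions have a continuous loop of p orbitals — each ring atom is sp².
Cation: 5 × 2 + 0 = 10 π electrons → 4(2)+2, aromatic.
Anion: 5 × 2 + 2 = 12 π electrons → 4(3), antiaromatic.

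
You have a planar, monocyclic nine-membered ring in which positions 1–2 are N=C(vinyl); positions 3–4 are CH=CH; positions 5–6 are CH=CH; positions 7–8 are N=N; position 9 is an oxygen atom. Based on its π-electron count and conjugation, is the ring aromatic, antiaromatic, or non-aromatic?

All ring atoms are sp² and supply a p orbital to the ring (every atom in a ring double bond is sp² and brings one electron to the p orbital; the doubly-bonded nitrogens are pyridine-type — their lone pairs lie in the ring plane, leaving one electron in the p orbital; the oxygen donates one lone pair from its p orbital); the conjugation is uninterrupted.
Adding the contributions, 4 × 2 = 8 from the double-bond units + 2 from the O atom = 10.
That gives a 4n+2 count (10, n = 2).

Aromatic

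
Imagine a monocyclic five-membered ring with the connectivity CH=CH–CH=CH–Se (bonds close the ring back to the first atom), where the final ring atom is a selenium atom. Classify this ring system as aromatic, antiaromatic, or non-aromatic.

Aromatic

The p orbitals form a continuous loop: each doubly-bonded ring atom is sp² with one p-orbital electron; the selenium donates one lone pair from its p orbital. The ring is fully conjugated.
Counting π electrons: 2 × 2 = 4 from the double-bond units + 2 from the Se atom = 6.
That gives a 4n+2 count (6, n = 1).
This is selenophene.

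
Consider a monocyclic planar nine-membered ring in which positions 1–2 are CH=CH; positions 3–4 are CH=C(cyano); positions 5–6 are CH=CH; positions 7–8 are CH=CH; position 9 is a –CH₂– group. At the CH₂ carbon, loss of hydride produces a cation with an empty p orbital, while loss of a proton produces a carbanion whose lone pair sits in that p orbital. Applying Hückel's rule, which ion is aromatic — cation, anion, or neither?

The anion

Both ions have a continuous loop of p orbitals — each ring atom is sp².
Cation: 4 × 2 + 0 = 8 π electrons → 4(2), antiaromatic.
Anion: 4 × 2 + 2 = 10 π electrons → 4(2)+2, aromatic.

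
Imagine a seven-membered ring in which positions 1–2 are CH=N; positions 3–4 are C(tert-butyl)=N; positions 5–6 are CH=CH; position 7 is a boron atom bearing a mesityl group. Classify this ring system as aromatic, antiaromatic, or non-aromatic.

The p orbitals form a continuous loop: each doubly-bonded ring atom is sp² with one p-orbital electron; each sp² =N– keeps its lone pair in-plane and puts one electron into the π system; the boron has an empty p orbital. The ring is fully conjugated.
Adding the contributions, 3 × 2 = 6 from the double-bond units + 0 from the B(mesityl) atom = 6.
Since 6 = 4·1 + 2, the ring meets the 4n+2 criterion.

Aromatic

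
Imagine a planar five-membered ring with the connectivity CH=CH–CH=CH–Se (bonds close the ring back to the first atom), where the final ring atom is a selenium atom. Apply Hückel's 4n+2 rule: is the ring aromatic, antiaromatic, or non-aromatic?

Aromatic

All ring atoms are sp² and supply a p orbital to the ring (each doubly-bonded ring atom is sp² with one p-orbital electron; the selenium donates one lone pair from its p orbital); the conjugation is uninterrupted.
Tallying contributions gives 2 × 2 = 4 from the double-bond units + 2 from the Se atom = 6.
6 = 4(1) + 2, which satisfies Hückel's 4n+2 rule.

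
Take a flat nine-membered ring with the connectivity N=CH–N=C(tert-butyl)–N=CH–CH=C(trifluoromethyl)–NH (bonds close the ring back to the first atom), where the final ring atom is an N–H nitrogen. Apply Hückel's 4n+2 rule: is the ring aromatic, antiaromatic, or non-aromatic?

Aromatic

All ring atoms are sp² and supply a p orbital to the ring (each doubly-bonded ring atom is sp² with one p-orbital electron; the doubly-bonded nitrogens are pyridine-type — their lone pairs lie in the ring plane, leaving one electron in the p orbital; the pyrrole-type nitrogen donates its lone pair from the p orbital); the conjugation is uninterrupted.
π-electron count: 4 × 2 = 8 from the double-bond units + 2 from the NH atom = 10.
With 10 π electrons (n = 2), the Hückel 4n+2 condition holds.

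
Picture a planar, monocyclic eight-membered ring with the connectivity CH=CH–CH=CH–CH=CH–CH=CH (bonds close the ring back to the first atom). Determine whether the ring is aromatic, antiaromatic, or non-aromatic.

Antiaromatic

All ring atoms are sp² and supply a p orbital to the ring (each doubly-bonded ring atom is sp² with one p-orbital electron); the conjugation is uninterrupted.
Counting π electrons: 4 × 2 = 8 from the 4 double-bond units.
A 4n π count (8, n = 2) in a planar conjugated ring means antiaromatic.
(This ring is cyclooctatetraene.)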